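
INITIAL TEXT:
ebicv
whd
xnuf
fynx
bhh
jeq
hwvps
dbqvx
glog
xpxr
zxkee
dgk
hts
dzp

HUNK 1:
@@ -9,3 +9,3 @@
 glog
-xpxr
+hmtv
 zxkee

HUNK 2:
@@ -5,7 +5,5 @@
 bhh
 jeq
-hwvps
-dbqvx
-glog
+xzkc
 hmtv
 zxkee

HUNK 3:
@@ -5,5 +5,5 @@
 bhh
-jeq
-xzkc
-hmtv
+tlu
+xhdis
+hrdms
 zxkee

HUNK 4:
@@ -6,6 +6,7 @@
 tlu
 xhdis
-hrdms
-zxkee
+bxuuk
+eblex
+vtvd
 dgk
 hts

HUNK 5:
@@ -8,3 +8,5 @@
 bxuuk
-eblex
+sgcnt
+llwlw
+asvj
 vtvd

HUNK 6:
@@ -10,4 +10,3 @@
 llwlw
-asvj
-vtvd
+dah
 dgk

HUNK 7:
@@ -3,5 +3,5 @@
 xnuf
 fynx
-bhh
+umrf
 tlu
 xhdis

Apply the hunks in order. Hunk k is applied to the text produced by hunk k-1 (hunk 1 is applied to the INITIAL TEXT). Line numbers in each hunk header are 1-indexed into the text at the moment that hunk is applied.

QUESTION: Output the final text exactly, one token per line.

Hunk 1: at line 9 remove [xpxr] add [hmtv] -> 14 lines: ebicv whd xnuf fynx bhh jeq hwvps dbqvx glog hmtv zxkee dgk hts dzp
Hunk 2: at line 5 remove [hwvps,dbqvx,glog] add [xzkc] -> 12 lines: ebicv whd xnuf fynx bhh jeq xzkc hmtv zxkee dgk hts dzp
Hunk 3: at line 5 remove [jeq,xzkc,hmtv] add [tlu,xhdis,hrdms] -> 12 lines: ebicv whd xnuf fynx bhh tlu xhdis hrdms zxkee dgk hts dzp
Hunk 4: at line 6 remove [hrdms,zxkee] add [bxuuk,eblex,vtvd] -> 13 lines: ebicv whd xnuf fynx bhh tlu xhdis bxuuk eblex vtvd dgk hts dzp
Hunk 5: at line 8 remove [eblex] add [sgcnt,llwlw,asvj] -> 15 lines: ebicv whd xnuf fynx bhh tlu xhdis bxuuk sgcnt llwlw asvj vtvd dgk hts dzp
Hunk 6: at line 10 remove [asvj,vtvd] add [dah] -> 14 lines: ebicv whd xnuf fynx bhh tlu xhdis bxuuk sgcnt llwlw dah dgk hts dzp
Hunk 7: at line 3 remove [bhh] add [umrf] -> 14 lines: ebicv whd xnuf fynx umrf tlu xhdis bxuuk sgcnt llwlw dah dgk hts dzp

Answer: ebicv
whd
xnuf
fynx
umrf
tlu
xhdis
bxuuk
sgcnt
llwlw
dah
dgk
hts
dzp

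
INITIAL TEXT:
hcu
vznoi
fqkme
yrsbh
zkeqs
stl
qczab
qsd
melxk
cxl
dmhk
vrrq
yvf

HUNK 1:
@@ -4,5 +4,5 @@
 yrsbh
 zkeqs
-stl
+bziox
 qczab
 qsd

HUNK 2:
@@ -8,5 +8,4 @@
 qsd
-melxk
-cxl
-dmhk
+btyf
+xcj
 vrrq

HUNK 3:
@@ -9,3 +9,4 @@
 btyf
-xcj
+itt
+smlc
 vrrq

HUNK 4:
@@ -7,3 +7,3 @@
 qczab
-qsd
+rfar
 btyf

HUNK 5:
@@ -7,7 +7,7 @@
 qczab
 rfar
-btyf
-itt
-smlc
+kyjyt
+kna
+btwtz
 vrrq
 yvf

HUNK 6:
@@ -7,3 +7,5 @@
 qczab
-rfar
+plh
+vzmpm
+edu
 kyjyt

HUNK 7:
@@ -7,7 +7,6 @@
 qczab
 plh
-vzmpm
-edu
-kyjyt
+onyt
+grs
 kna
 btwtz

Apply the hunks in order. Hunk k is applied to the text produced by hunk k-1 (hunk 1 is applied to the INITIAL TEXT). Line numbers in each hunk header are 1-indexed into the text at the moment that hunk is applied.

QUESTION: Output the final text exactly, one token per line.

Answer: hcu
vznoi
fqkme
yrsbh
zkeqs
bziox
qczab
plh
onyt
grs
kna
btwtz
vrrq
yvf

Derivation:
Hunk 1: at line 4 remove [stl] add [bziox] -> 13 lines: hcu vznoi fqkme yrsbh zkeqs bziox qczab qsd melxk cxl dmhk vrrq yvf
Hunk 2: at line 8 remove [melxk,cxl,dmhk] add [btyf,xcj] -> 12 lines: hcu vznoi fqkme yrsbh zkeqs bziox qczab qsd btyf xcj vrrq yvf
Hunk 3: at line 9 remove [xcj] add [itt,smlc] -> 13 lines: hcu vznoi fqkme yrsbh zkeqs bziox qczab qsd btyf itt smlc vrrq yvf
Hunk 4: at line 7 remove [qsd] add [rfar] -> 13 lines: hcu vznoi fqkme yrsbh zkeqs bziox qczab rfar btyf itt smlc vrrq yvf
Hunk 5: at line 7 remove [btyf,itt,smlc] add [kyjyt,kna,btwtz] -> 13 lines: hcu vznoi fqkme yrsbh zkeqs bziox qczab rfar kyjyt kna btwtz vrrq yvf
Hunk 6: at line 7 remove [rfar] add [plh,vzmpm,edu] -> 15 lines: hcu vznoi fqkme yrsbh zkeqs bziox qczab plh vzmpm edu kyjyt kna btwtz vrrq yvf
Hunk 7: at line 7 remove [vzmpm,edu,kyjyt] add [onyt,grs] -> 14 lines: hcu vznoi fqkme yrsbh zkeqs bziox qczab plh onyt grs kna btwtz vrrq yvf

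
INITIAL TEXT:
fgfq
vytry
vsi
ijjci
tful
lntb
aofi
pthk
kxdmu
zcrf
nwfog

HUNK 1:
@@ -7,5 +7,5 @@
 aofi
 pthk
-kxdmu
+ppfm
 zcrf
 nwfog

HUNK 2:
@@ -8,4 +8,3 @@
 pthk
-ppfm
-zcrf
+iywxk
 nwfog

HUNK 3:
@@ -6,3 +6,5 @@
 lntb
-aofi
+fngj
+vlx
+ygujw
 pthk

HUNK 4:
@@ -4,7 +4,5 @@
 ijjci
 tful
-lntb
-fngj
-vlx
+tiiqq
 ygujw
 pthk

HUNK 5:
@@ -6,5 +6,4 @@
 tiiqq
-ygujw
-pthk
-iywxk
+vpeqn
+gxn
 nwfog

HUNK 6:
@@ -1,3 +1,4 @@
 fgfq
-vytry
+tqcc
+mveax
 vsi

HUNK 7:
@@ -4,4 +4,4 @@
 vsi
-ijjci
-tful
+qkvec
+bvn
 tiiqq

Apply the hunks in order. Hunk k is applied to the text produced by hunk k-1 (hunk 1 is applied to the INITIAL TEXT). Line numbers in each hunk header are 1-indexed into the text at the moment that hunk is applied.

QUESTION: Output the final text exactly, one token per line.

Answer: fgfq
tqcc
mveax
vsi
qkvec
bvn
tiiqq
vpeqn
gxn
nwfog

Derivation:
Hunk 1: at line 7 remove [kxdmu] add [ppfm] -> 11 lines: fgfq vytry vsi ijjci tful lntb aofi pthk ppfm zcrf nwfog
Hunk 2: at line 8 remove [ppfm,zcrf] add [iywxk] -> 10 lines: fgfq vytry vsi ijjci tful lntb aofi pthk iywxk nwfog
Hunk 3: at line 6 remove [aofi] add [fngj,vlx,ygujw] -> 12 lines: fgfq vytry vsi ijjci tful lntb fngj vlx ygujw pthk iywxk nwfog
Hunk 4: at line 4 remove [lntb,fngj,vlx] add [tiiqq] -> 10 lines: fgfq vytry vsi ijjci tful tiiqq ygujw pthk iywxk nwfog
Hunk 5: at line 6 remove [ygujw,pthk,iywxk] add [vpeqn,gxn] -> 9 lines: fgfq vytry vsi ijjci tful tiiqq vpeqn gxn nwfog
Hunk 6: at line 1 remove [vytry] add [tqcc,mveax] -> 10 lines: fgfq tqcc mveax vsi ijjci tful tiiqq vpeqn gxn nwfog
Hunk 7: at line 4 remove [ijjci,tful] add [qkvec,bvn] -> 10 lines: fgfq tqcc mveax vsi qkvec bvn tiiqq vpeqn gxn nwfog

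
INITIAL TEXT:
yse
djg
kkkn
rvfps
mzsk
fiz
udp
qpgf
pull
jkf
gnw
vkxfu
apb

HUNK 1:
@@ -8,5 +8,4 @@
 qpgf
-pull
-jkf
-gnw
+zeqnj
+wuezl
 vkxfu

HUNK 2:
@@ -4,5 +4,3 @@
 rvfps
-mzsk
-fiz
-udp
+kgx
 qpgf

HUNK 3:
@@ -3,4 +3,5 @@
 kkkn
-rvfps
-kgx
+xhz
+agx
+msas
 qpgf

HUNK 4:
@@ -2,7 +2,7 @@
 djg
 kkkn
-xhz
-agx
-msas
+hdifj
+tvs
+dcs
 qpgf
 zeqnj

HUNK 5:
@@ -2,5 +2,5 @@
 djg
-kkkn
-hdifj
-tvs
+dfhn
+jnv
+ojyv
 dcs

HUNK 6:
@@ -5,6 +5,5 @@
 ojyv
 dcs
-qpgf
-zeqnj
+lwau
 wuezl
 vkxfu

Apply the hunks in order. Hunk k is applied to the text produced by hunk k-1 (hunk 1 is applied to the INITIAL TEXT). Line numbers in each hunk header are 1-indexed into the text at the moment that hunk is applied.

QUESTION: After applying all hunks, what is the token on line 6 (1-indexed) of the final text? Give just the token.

Answer: dcs

Derivation:
Hunk 1: at line 8 remove [pull,jkf,gnw] add [zeqnj,wuezl] -> 12 lines: yse djg kkkn rvfps mzsk fiz udp qpgf zeqnj wuezl vkxfu apb
Hunk 2: at line 4 remove [mzsk,fiz,udp] add [kgx] -> 10 lines: yse djg kkkn rvfps kgx qpgf zeqnj wuezl vkxfu apb
Hunk 3: at line 3 remove [rvfps,kgx] add [xhz,agx,msas] -> 11 lines: yse djg kkkn xhz agx msas qpgf zeqnj wuezl vkxfu apb
Hunk 4: at line 2 remove [xhz,agx,msas] add [hdifj,tvs,dcs] -> 11 lines: yse djg kkkn hdifj tvs dcs qpgf zeqnj wuezl vkxfu apb
Hunk 5: at line 2 remove [kkkn,hdifj,tvs] add [dfhn,jnv,ojyv] -> 11 lines: yse djg dfhn jnv ojyv dcs qpgf zeqnj wuezl vkxfu apb
Hunk 6: at line 5 remove [qpgf,zeqnj] add [lwau] -> 10 lines: yse djg dfhn jnv ojyv dcs lwau wuezl vkxfu apb
Final line 6: dcs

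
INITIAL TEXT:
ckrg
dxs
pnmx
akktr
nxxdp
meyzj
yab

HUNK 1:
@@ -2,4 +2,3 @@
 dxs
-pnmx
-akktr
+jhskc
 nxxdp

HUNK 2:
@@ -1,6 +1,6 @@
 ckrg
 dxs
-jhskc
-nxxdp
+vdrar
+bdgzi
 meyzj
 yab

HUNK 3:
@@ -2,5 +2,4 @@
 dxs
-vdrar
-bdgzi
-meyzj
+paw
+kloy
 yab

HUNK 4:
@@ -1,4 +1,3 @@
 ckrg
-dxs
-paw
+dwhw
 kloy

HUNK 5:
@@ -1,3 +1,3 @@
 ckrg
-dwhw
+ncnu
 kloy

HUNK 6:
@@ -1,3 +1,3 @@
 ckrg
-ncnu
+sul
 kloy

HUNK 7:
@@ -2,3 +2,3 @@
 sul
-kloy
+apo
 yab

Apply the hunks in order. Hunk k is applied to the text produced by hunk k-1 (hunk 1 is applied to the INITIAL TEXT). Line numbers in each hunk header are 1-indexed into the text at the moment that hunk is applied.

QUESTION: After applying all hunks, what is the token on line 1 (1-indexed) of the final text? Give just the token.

Answer: ckrg

Derivation:
Hunk 1: at line 2 remove [pnmx,akktr] add [jhskc] -> 6 lines: ckrg dxs jhskc nxxdp meyzj yab
Hunk 2: at line 1 remove [jhskc,nxxdp] add [vdrar,bdgzi] -> 6 lines: ckrg dxs vdrar bdgzi meyzj yab
Hunk 3: at line 2 remove [vdrar,bdgzi,meyzj] add [paw,kloy] -> 5 lines: ckrg dxs paw kloy yab
Hunk 4: at line 1 remove [dxs,paw] add [dwhw] -> 4 lines: ckrg dwhw kloy yab
Hunk 5: at line 1 remove [dwhw] add [ncnu] -> 4 lines: ckrg ncnu kloy yab
Hunk 6: at line 1 remove [ncnu] add [sul] -> 4 lines: ckrg sul kloy yab
Hunk 7: at line 2 remove [kloy] add [apo] -> 4 lines: ckrg sul apo yab
Final line 1: ckrg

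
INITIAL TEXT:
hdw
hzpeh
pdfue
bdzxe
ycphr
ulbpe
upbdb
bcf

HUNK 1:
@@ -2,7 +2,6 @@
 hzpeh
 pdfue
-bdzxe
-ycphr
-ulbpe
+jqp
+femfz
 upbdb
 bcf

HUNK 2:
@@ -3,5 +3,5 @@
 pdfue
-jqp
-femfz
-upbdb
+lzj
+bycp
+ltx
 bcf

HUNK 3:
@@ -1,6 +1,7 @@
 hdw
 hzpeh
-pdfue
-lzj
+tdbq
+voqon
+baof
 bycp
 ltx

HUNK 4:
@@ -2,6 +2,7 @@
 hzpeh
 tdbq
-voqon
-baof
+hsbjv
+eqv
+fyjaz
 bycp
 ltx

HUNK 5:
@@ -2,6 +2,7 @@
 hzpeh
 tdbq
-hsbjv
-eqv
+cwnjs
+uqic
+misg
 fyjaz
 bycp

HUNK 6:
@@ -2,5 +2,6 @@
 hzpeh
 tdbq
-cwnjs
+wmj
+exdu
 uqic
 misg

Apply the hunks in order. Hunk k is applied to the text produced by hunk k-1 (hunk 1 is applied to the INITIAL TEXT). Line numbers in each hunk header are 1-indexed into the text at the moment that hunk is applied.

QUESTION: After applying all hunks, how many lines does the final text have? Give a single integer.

Hunk 1: at line 2 remove [bdzxe,ycphr,ulbpe] add [jqp,femfz] -> 7 lines: hdw hzpeh pdfue jqp femfz upbdb bcf
Hunk 2: at line 3 remove [jqp,femfz,upbdb] add [lzj,bycp,ltx] -> 7 lines: hdw hzpeh pdfue lzj bycp ltx bcf
Hunk 3: at line 1 remove [pdfue,lzj] add [tdbq,voqon,baof] -> 8 lines: hdw hzpeh tdbq voqon baof bycp ltx bcf
Hunk 4: at line 2 remove [voqon,baof] add [hsbjv,eqv,fyjaz] -> 9 lines: hdw hzpeh tdbq hsbjv eqv fyjaz bycp ltx bcf
Hunk 5: at line 2 remove [hsbjv,eqv] add [cwnjs,uqic,misg] -> 10 lines: hdw hzpeh tdbq cwnjs uqic misg fyjaz bycp ltx bcf
Hunk 6: at line 2 remove [cwnjs] add [wmj,exdu] -> 11 lines: hdw hzpeh tdbq wmj exdu uqic misg fyjaz bycp ltx bcf
Final line count: 11

Answer: 11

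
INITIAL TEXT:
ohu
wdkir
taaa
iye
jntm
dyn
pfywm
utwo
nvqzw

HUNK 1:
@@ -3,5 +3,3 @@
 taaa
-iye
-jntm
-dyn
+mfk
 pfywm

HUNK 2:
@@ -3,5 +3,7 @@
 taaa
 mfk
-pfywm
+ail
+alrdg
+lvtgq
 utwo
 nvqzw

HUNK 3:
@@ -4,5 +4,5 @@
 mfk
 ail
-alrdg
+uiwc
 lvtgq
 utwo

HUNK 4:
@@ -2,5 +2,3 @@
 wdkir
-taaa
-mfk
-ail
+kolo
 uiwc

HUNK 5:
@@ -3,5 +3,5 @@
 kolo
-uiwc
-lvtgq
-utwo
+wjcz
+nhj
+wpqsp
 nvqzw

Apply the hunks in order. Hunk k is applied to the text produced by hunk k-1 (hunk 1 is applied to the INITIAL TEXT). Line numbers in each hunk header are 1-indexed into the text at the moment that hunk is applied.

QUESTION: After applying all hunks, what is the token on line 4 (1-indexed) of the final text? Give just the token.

Answer: wjcz

Derivation:
Hunk 1: at line 3 remove [iye,jntm,dyn] add [mfk] -> 7 lines: ohu wdkir taaa mfk pfywm utwo nvqzw
Hunk 2: at line 3 remove [pfywm] add [ail,alrdg,lvtgq] -> 9 lines: ohu wdkir taaa mfk ail alrdg lvtgq utwo nvqzw
Hunk 3: at line 4 remove [alrdg] add [uiwc] -> 9 lines: ohu wdkir taaa mfk ail uiwc lvtgq utwo nvqzw
Hunk 4: at line 2 remove [taaa,mfk,ail] add [kolo] -> 7 lines: ohu wdkir kolo uiwc lvtgq utwo nvqzw
Hunk 5: at line 3 remove [uiwc,lvtgq,utwo] add [wjcz,nhj,wpqsp] -> 7 lines: ohu wdkir kolo wjcz nhj wpqsp nvqzw
Final line 4: wjcz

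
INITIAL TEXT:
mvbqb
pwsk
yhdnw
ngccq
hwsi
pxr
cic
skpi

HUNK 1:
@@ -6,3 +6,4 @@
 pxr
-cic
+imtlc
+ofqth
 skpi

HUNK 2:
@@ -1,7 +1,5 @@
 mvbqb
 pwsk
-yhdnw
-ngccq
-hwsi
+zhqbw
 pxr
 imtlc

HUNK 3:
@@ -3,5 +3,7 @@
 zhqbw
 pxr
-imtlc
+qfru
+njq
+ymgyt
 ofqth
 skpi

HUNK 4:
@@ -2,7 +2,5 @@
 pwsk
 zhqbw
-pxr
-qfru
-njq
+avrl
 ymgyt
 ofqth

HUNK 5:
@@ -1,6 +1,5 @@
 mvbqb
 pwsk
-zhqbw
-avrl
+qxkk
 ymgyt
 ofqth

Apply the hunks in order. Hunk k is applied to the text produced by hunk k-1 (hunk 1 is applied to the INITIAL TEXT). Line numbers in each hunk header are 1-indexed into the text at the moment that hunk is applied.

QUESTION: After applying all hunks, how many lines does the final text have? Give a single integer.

Hunk 1: at line 6 remove [cic] add [imtlc,ofqth] -> 9 lines: mvbqb pwsk yhdnw ngccq hwsi pxr imtlc ofqth skpi
Hunk 2: at line 1 remove [yhdnw,ngccq,hwsi] add [zhqbw] -> 7 lines: mvbqb pwsk zhqbw pxr imtlc ofqth skpi
Hunk 3: at line 3 remove [imtlc] add [qfru,njq,ymgyt] -> 9 lines: mvbqb pwsk zhqbw pxr qfru njq ymgyt ofqth skpi
Hunk 4: at line 2 remove [pxr,qfru,njq] add [avrl] -> 7 lines: mvbqb pwsk zhqbw avrl ymgyt ofqth skpi
Hunk 5: at line 1 remove [zhqbw,avrl] add [qxkk] -> 6 lines: mvbqb pwsk qxkk ymgyt ofqth skpi
Final line count: 6

Answer: 6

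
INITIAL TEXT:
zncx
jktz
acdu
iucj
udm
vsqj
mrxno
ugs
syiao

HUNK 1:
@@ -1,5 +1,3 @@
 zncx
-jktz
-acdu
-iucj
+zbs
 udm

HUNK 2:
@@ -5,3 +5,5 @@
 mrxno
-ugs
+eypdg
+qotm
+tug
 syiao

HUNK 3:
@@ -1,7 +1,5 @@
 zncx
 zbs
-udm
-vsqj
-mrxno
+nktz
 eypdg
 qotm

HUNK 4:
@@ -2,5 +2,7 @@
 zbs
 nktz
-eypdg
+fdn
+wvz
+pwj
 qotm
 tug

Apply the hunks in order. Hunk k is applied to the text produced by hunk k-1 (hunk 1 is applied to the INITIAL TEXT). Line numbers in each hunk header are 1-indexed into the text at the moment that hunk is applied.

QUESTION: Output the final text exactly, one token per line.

Hunk 1: at line 1 remove [jktz,acdu,iucj] add [zbs] -> 7 lines: zncx zbs udm vsqj mrxno ugs syiao
Hunk 2: at line 5 remove [ugs] add [eypdg,qotm,tug] -> 9 lines: zncx zbs udm vsqj mrxno eypdg qotm tug syiao
Hunk 3: at line 1 remove [udm,vsqj,mrxno] add [nktz] -> 7 lines: zncx zbs nktz eypdg qotm tug syiao
Hunk 4: at line 2 remove [eypdg] add [fdn,wvz,pwj] -> 9 lines: zncx zbs nktz fdn wvz pwj qotm tug syiao

Answer: zncx
zbs
nktz
fdn
wvz
pwj
qotm
tug
syiao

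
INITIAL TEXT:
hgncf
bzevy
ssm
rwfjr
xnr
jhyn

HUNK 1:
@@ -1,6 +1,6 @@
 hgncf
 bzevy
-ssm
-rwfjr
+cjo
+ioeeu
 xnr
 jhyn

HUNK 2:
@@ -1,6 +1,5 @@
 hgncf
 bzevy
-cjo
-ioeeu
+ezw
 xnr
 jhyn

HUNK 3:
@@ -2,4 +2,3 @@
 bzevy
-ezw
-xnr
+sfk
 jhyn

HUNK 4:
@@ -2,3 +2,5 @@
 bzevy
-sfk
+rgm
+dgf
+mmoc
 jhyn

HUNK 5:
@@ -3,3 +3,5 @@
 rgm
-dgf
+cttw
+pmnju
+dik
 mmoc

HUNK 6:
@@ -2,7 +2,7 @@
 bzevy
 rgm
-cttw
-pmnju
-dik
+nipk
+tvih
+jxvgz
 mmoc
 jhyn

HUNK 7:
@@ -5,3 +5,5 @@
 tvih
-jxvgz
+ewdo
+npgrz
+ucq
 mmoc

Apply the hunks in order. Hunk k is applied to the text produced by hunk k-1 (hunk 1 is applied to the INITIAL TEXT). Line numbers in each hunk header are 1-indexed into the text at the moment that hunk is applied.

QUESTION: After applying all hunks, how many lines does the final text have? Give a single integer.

Hunk 1: at line 1 remove [ssm,rwfjr] add [cjo,ioeeu] -> 6 lines: hgncf bzevy cjo ioeeu xnr jhyn
Hunk 2: at line 1 remove [cjo,ioeeu] add [ezw] -> 5 lines: hgncf bzevy ezw xnr jhyn
Hunk 3: at line 2 remove [ezw,xnr] add [sfk] -> 4 lines: hgncf bzevy sfk jhyn
Hunk 4: at line 2 remove [sfk] add [rgm,dgf,mmoc] -> 6 lines: hgncf bzevy rgm dgf mmoc jhyn
Hunk 5: at line 3 remove [dgf] add [cttw,pmnju,dik] -> 8 lines: hgncf bzevy rgm cttw pmnju dik mmoc jhyn
Hunk 6: at line 2 remove [cttw,pmnju,dik] add [nipk,tvih,jxvgz] -> 8 lines: hgncf bzevy rgm nipk tvih jxvgz mmoc jhyn
Hunk 7: at line 5 remove [jxvgz] add [ewdo,npgrz,ucq] -> 10 lines: hgncf bzevy rgm nipk tvih ewdo npgrz ucq mmoc jhyn
Final line count: 10

Answer: 10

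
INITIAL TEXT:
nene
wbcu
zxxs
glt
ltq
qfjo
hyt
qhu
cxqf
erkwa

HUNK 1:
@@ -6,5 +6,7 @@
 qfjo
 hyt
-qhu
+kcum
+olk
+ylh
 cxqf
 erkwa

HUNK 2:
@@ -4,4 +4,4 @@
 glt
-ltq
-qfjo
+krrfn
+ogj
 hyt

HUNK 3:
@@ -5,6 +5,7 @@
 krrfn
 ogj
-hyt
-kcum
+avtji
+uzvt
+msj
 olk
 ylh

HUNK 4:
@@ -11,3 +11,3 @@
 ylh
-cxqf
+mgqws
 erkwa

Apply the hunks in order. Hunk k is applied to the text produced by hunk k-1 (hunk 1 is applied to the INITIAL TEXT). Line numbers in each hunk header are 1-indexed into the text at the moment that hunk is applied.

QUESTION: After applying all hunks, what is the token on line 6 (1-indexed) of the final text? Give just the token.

Hunk 1: at line 6 remove [qhu] add [kcum,olk,ylh] -> 12 lines: nene wbcu zxxs glt ltq qfjo hyt kcum olk ylh cxqf erkwa
Hunk 2: at line 4 remove [ltq,qfjo] add [krrfn,ogj] -> 12 lines: nene wbcu zxxs glt krrfn ogj hyt kcum olk ylh cxqf erkwa
Hunk 3: at line 5 remove [hyt,kcum] add [avtji,uzvt,msj] -> 13 lines: nene wbcu zxxs glt krrfn ogj avtji uzvt msj olk ylh cxqf erkwa
Hunk 4: at line 11 remove [cxqf] add [mgqws] -> 13 lines: nene wbcu zxxs glt krrfn ogj avtji uzvt msj olk ylh mgqws erkwa
Final line 6: ogj

Answer: ogj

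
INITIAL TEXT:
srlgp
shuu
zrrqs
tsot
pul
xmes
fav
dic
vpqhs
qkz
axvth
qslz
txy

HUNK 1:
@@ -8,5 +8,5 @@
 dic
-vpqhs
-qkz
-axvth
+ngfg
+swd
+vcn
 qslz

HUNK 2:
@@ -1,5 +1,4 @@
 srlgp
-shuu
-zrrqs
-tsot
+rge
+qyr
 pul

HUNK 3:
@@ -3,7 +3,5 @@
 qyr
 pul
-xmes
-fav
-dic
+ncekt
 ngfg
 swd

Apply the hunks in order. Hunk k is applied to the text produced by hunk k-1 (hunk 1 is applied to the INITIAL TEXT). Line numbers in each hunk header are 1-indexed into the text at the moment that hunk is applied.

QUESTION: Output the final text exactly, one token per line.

Answer: srlgp
rge
qyr
pul
ncekt
ngfg
swd
vcn
qslz
txy

Derivation:
Hunk 1: at line 8 remove [vpqhs,qkz,axvth] add [ngfg,swd,vcn] -> 13 lines: srlgp shuu zrrqs tsot pul xmes fav dic ngfg swd vcn qslz txy
Hunk 2: at line 1 remove [shuu,zrrqs,tsot] add [rge,qyr] -> 12 lines: srlgp rge qyr pul xmes fav dic ngfg swd vcn qslz txy
Hunk 3: at line 3 remove [xmes,fav,dic] add [ncekt] -> 10 lines: srlgp rge qyr pul ncekt ngfg swd vcn qslz txy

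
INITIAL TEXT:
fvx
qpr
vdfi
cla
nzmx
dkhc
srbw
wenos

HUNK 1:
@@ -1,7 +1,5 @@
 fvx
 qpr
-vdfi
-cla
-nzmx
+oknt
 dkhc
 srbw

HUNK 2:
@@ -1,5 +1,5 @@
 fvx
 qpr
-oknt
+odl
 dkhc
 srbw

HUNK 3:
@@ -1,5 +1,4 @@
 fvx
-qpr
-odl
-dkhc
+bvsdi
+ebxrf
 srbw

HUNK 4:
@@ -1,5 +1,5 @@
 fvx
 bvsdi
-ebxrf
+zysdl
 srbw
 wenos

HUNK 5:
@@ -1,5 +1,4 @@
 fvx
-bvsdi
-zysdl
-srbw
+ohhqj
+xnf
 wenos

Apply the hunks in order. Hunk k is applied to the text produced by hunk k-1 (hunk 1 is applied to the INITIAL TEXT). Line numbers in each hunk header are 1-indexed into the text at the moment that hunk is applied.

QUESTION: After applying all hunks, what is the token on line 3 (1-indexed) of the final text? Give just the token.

Hunk 1: at line 1 remove [vdfi,cla,nzmx] add [oknt] -> 6 lines: fvx qpr oknt dkhc srbw wenos
Hunk 2: at line 1 remove [oknt] add [odl] -> 6 lines: fvx qpr odl dkhc srbw wenos
Hunk 3: at line 1 remove [qpr,odl,dkhc] add [bvsdi,ebxrf] -> 5 lines: fvx bvsdi ebxrf srbw wenos
Hunk 4: at line 1 remove [ebxrf] add [zysdl] -> 5 lines: fvx bvsdi zysdl srbw wenos
Hunk 5: at line 1 remove [bvsdi,zysdl,srbw] add [ohhqj,xnf] -> 4 lines: fvx ohhqj xnf wenos
Final line 3: xnf

Answer: xnf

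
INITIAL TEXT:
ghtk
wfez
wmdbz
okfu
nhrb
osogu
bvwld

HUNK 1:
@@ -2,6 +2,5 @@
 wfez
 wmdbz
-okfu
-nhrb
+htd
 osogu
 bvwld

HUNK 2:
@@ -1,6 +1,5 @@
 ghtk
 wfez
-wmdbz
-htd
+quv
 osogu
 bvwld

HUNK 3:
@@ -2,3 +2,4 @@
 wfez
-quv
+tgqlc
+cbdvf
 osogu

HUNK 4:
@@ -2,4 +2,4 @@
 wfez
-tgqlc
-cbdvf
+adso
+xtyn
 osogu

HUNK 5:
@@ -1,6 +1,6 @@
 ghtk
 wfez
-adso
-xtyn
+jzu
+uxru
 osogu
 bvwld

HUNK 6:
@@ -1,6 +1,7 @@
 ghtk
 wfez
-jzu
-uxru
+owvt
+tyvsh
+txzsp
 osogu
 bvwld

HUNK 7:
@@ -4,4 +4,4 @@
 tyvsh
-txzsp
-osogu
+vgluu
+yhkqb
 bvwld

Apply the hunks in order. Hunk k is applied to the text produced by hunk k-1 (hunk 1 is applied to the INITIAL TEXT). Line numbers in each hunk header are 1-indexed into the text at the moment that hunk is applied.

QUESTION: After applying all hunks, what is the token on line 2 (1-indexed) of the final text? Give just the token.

Answer: wfez

Derivation:
Hunk 1: at line 2 remove [okfu,nhrb] add [htd] -> 6 lines: ghtk wfez wmdbz htd osogu bvwld
Hunk 2: at line 1 remove [wmdbz,htd] add [quv] -> 5 lines: ghtk wfez quv osogu bvwld
Hunk 3: at line 2 remove [quv] add [tgqlc,cbdvf] -> 6 lines: ghtk wfez tgqlc cbdvf osogu bvwld
Hunk 4: at line 2 remove [tgqlc,cbdvf] add [adso,xtyn] -> 6 lines: ghtk wfez adso xtyn osogu bvwld
Hunk 5: at line 1 remove [adso,xtyn] add [jzu,uxru] -> 6 lines: ghtk wfez jzu uxru osogu bvwld
Hunk 6: at line 1 remove [jzu,uxru] add [owvt,tyvsh,txzsp] -> 7 lines: ghtk wfez owvt tyvsh txzsp osogu bvwld
Hunk 7: at line 4 remove [txzsp,osogu] add [vgluu,yhkqb] -> 7 lines: ghtk wfez owvt tyvsh vgluu yhkqb bvwld
Final line 2: wfez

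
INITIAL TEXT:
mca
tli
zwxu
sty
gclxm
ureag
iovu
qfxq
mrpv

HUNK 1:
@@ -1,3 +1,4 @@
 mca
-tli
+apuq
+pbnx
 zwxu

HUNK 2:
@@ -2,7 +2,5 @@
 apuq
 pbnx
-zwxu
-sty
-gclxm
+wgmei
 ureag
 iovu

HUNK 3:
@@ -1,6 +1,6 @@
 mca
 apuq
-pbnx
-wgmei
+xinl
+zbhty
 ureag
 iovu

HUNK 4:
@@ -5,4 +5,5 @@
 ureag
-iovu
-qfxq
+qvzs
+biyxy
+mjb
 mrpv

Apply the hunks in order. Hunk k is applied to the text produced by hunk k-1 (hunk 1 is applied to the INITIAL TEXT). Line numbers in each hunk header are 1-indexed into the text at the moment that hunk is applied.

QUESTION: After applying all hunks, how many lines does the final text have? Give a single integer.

Hunk 1: at line 1 remove [tli] add [apuq,pbnx] -> 10 lines: mca apuq pbnx zwxu sty gclxm ureag iovu qfxq mrpv
Hunk 2: at line 2 remove [zwxu,sty,gclxm] add [wgmei] -> 8 lines: mca apuq pbnx wgmei ureag iovu qfxq mrpv
Hunk 3: at line 1 remove [pbnx,wgmei] add [xinl,zbhty] -> 8 lines: mca apuq xinl zbhty ureag iovu qfxq mrpv
Hunk 4: at line 5 remove [iovu,qfxq] add [qvzs,biyxy,mjb] -> 9 lines: mca apuq xinl zbhty ureag qvzs biyxy mjb mrpv
Final line count: 9

Answer: 9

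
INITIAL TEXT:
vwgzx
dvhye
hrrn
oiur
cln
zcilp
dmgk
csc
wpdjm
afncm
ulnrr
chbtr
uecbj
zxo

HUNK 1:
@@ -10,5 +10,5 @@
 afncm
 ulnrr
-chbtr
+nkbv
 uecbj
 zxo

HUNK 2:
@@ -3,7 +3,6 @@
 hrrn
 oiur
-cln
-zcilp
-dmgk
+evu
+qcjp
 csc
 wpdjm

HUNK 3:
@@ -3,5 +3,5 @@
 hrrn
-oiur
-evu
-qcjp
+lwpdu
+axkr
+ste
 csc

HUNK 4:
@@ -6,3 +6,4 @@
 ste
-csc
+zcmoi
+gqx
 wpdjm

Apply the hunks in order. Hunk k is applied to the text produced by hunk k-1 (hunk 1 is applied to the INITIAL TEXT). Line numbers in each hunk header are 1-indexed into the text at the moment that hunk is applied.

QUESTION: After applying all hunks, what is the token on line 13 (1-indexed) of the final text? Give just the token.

Hunk 1: at line 10 remove [chbtr] add [nkbv] -> 14 lines: vwgzx dvhye hrrn oiur cln zcilp dmgk csc wpdjm afncm ulnrr nkbv uecbj zxo
Hunk 2: at line 3 remove [cln,zcilp,dmgk] add [evu,qcjp] -> 13 lines: vwgzx dvhye hrrn oiur evu qcjp csc wpdjm afncm ulnrr nkbv uecbj zxo
Hunk 3: at line 3 remove [oiur,evu,qcjp] add [lwpdu,axkr,ste] -> 13 lines: vwgzx dvhye hrrn lwpdu axkr ste csc wpdjm afncm ulnrr nkbv uecbj zxo
Hunk 4: at line 6 remove [csc] add [zcmoi,gqx] -> 14 lines: vwgzx dvhye hrrn lwpdu axkr ste zcmoi gqx wpdjm afncm ulnrr nkbv uecbj zxo
Final line 13: uecbj

Answer: uecbj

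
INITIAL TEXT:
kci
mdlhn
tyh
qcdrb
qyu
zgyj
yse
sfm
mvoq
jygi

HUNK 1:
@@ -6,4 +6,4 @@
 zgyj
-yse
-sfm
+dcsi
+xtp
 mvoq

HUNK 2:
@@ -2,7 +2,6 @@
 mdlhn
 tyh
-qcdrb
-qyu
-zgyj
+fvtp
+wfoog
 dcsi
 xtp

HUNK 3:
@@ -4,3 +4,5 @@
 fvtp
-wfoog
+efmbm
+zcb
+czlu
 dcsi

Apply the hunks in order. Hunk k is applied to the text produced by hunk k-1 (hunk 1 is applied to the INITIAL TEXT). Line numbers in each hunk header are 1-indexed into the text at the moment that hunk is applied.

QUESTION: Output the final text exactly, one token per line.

Answer: kci
mdlhn
tyh
fvtp
efmbm
zcb
czlu
dcsi
xtp
mvoq
jygi

Derivation:
Hunk 1: at line 6 remove [yse,sfm] add [dcsi,xtp] -> 10 lines: kci mdlhn tyh qcdrb qyu zgyj dcsi xtp mvoq jygi
Hunk 2: at line 2 remove [qcdrb,qyu,zgyj] add [fvtp,wfoog] -> 9 lines: kci mdlhn tyh fvtp wfoog dcsi xtp mvoq jygi
Hunk 3: at line 4 remove [wfoog] add [efmbm,zcb,czlu] -> 11 lines: kci mdlhn tyh fvtp efmbm zcb czlu dcsi xtp mvoq jygi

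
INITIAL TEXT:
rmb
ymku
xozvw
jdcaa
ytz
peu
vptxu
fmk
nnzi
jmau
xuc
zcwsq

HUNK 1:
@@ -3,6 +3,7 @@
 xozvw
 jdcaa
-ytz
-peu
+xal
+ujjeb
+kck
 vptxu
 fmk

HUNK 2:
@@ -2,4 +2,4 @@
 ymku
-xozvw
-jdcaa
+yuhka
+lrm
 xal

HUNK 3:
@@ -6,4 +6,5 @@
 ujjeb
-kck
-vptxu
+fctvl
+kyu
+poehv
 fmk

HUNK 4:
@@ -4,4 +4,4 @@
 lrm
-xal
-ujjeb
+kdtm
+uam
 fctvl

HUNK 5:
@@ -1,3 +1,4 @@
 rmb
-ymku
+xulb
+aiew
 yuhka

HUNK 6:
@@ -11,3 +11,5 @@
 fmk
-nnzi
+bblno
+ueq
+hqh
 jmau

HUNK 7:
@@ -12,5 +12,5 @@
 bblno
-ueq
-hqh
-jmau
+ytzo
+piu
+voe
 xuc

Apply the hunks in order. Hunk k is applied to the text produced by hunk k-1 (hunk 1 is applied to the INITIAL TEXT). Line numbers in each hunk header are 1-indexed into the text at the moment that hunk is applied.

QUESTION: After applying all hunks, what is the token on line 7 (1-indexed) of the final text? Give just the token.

Hunk 1: at line 3 remove [ytz,peu] add [xal,ujjeb,kck] -> 13 lines: rmb ymku xozvw jdcaa xal ujjeb kck vptxu fmk nnzi jmau xuc zcwsq
Hunk 2: at line 2 remove [xozvw,jdcaa] add [yuhka,lrm] -> 13 lines: rmb ymku yuhka lrm xal ujjeb kck vptxu fmk nnzi jmau xuc zcwsq
Hunk 3: at line 6 remove [kck,vptxu] add [fctvl,kyu,poehv] -> 14 lines: rmb ymku yuhka lrm xal ujjeb fctvl kyu poehv fmk nnzi jmau xuc zcwsq
Hunk 4: at line 4 remove [xal,ujjeb] add [kdtm,uam] -> 14 lines: rmb ymku yuhka lrm kdtm uam fctvl kyu poehv fmk nnzi jmau xuc zcwsq
Hunk 5: at line 1 remove [ymku] add [xulb,aiew] -> 15 lines: rmb xulb aiew yuhka lrm kdtm uam fctvl kyu poehv fmk nnzi jmau xuc zcwsq
Hunk 6: at line 11 remove [nnzi] add [bblno,ueq,hqh] -> 17 lines: rmb xulb aiew yuhka lrm kdtm uam fctvl kyu poehv fmk bblno ueq hqh jmau xuc zcwsq
Hunk 7: at line 12 remove [ueq,hqh,jmau] add [ytzo,piu,voe] -> 17 lines: rmb xulb aiew yuhka lrm kdtm uam fctvl kyu poehv fmk bblno ytzo piu voe xuc zcwsq
Final line 7: uam

Answer: uam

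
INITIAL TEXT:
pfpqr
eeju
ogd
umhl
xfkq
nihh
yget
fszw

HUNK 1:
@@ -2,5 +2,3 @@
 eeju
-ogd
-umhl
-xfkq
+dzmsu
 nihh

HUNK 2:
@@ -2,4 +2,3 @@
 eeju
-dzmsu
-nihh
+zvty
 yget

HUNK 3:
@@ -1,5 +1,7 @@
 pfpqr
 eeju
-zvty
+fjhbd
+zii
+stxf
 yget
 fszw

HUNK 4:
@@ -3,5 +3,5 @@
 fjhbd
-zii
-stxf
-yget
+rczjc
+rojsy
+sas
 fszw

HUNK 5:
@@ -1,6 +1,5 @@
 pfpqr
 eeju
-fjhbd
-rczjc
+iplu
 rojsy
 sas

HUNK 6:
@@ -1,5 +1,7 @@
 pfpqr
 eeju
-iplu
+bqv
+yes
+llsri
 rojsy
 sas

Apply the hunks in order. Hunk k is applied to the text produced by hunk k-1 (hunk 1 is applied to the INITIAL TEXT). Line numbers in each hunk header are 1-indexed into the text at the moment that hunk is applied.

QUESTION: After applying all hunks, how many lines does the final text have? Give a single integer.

Hunk 1: at line 2 remove [ogd,umhl,xfkq] add [dzmsu] -> 6 lines: pfpqr eeju dzmsu nihh yget fszw
Hunk 2: at line 2 remove [dzmsu,nihh] add [zvty] -> 5 lines: pfpqr eeju zvty yget fszw
Hunk 3: at line 1 remove [zvty] add [fjhbd,zii,stxf] -> 7 lines: pfpqr eeju fjhbd zii stxf yget fszw
Hunk 4: at line 3 remove [zii,stxf,yget] add [rczjc,rojsy,sas] -> 7 lines: pfpqr eeju fjhbd rczjc rojsy sas fszw
Hunk 5: at line 1 remove [fjhbd,rczjc] add [iplu] -> 6 lines: pfpqr eeju iplu rojsy sas fszw
Hunk 6: at line 1 remove [iplu] add [bqv,yes,llsri] -> 8 lines: pfpqr eeju bqv yes llsri rojsy sas fszw
Final line count: 8

Answer: 8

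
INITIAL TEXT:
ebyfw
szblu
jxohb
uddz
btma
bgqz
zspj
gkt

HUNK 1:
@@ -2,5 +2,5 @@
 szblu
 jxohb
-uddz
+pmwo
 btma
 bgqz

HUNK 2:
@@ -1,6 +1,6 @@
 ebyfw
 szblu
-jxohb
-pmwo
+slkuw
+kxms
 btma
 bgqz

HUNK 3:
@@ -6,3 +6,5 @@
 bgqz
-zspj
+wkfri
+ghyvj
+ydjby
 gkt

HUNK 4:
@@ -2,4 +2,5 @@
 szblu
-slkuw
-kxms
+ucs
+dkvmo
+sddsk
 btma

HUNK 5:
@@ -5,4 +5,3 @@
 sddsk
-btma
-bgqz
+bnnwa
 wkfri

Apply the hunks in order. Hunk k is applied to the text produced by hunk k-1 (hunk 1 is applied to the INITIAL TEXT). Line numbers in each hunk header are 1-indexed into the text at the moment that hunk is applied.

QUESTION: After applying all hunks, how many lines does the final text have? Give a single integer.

Hunk 1: at line 2 remove [uddz] add [pmwo] -> 8 lines: ebyfw szblu jxohb pmwo btma bgqz zspj gkt
Hunk 2: at line 1 remove [jxohb,pmwo] add [slkuw,kxms] -> 8 lines: ebyfw szblu slkuw kxms btma bgqz zspj gkt
Hunk 3: at line 6 remove [zspj] add [wkfri,ghyvj,ydjby] -> 10 lines: ebyfw szblu slkuw kxms btma bgqz wkfri ghyvj ydjby gkt
Hunk 4: at line 2 remove [slkuw,kxms] add [ucs,dkvmo,sddsk] -> 11 lines: ebyfw szblu ucs dkvmo sddsk btma bgqz wkfri ghyvj ydjby gkt
Hunk 5: at line 5 remove [btma,bgqz] add [bnnwa] -> 10 lines: ebyfw szblu ucs dkvmo sddsk bnnwa wkfri ghyvj ydjby gkt
Final line count: 10

Answer: 10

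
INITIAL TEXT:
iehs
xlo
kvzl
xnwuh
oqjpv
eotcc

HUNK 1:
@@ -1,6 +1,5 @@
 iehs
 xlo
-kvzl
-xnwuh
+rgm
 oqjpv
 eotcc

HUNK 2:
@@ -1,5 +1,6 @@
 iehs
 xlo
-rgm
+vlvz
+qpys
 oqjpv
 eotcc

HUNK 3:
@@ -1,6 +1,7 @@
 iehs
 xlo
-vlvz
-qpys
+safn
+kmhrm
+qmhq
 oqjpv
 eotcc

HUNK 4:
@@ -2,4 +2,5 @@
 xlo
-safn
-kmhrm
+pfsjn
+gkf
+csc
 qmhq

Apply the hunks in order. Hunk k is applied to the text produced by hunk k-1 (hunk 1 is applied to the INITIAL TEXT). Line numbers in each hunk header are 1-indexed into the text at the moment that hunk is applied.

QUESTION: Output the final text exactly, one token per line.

Answer: iehs
xlo
pfsjn
gkf
csc
qmhq
oqjpv
eotcc

Derivation:
Hunk 1: at line 1 remove [kvzl,xnwuh] add [rgm] -> 5 lines: iehs xlo rgm oqjpv eotcc
Hunk 2: at line 1 remove [rgm] add [vlvz,qpys] -> 6 lines: iehs xlo vlvz qpys oqjpv eotcc
Hunk 3: at line 1 remove [vlvz,qpys] add [safn,kmhrm,qmhq] -> 7 lines: iehs xlo safn kmhrm qmhq oqjpv eotcc
Hunk 4: at line 2 remove [safn,kmhrm] add [pfsjn,gkf,csc] -> 8 lines: iehs xlo pfsjn gkf csc qmhq oqjpv eotcc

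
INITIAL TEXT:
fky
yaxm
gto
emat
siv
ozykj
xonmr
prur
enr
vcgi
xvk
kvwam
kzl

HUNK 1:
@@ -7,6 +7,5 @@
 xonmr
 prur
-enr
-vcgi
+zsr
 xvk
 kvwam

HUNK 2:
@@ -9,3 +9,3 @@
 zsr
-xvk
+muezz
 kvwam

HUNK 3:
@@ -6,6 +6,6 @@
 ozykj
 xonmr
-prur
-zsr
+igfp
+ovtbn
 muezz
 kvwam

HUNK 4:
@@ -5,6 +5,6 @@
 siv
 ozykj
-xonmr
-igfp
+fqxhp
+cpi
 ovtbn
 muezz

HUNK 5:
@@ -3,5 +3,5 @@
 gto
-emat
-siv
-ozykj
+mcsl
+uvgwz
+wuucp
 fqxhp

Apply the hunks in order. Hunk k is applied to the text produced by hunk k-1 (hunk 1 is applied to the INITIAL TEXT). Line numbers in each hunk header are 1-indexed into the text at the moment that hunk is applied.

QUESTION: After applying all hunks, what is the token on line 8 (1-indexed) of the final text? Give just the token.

Hunk 1: at line 7 remove [enr,vcgi] add [zsr] -> 12 lines: fky yaxm gto emat siv ozykj xonmr prur zsr xvk kvwam kzl
Hunk 2: at line 9 remove [xvk] add [muezz] -> 12 lines: fky yaxm gto emat siv ozykj xonmr prur zsr muezz kvwam kzl
Hunk 3: at line 6 remove [prur,zsr] add [igfp,ovtbn] -> 12 lines: fky yaxm gto emat siv ozykj xonmr igfp ovtbn muezz kvwam kzl
Hunk 4: at line 5 remove [xonmr,igfp] add [fqxhp,cpi] -> 12 lines: fky yaxm gto emat siv ozykj fqxhp cpi ovtbn muezz kvwam kzl
Hunk 5: at line 3 remove [emat,siv,ozykj] add [mcsl,uvgwz,wuucp] -> 12 lines: fky yaxm gto mcsl uvgwz wuucp fqxhp cpi ovtbn muezz kvwam kzl
Final line 8: cpi

Answer: cpi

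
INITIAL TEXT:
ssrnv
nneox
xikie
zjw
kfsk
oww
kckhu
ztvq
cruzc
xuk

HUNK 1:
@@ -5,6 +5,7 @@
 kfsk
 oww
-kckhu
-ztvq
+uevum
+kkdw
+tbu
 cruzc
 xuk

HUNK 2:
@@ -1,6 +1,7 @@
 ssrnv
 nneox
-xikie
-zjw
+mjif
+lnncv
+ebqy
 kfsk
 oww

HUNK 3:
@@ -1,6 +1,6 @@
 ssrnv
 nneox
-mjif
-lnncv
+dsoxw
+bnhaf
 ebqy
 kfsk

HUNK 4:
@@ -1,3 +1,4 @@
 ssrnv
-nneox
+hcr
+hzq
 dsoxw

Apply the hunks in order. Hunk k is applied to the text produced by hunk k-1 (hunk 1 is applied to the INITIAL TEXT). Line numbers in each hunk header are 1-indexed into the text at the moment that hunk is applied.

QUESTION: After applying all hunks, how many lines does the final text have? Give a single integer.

Answer: 13

Derivation:
Hunk 1: at line 5 remove [kckhu,ztvq] add [uevum,kkdw,tbu] -> 11 lines: ssrnv nneox xikie zjw kfsk oww uevum kkdw tbu cruzc xuk
Hunk 2: at line 1 remove [xikie,zjw] add [mjif,lnncv,ebqy] -> 12 lines: ssrnv nneox mjif lnncv ebqy kfsk oww uevum kkdw tbu cruzc xuk
Hunk 3: at line 1 remove [mjif,lnncv] add [dsoxw,bnhaf] -> 12 lines: ssrnv nneox dsoxw bnhaf ebqy kfsk oww uevum kkdw tbu cruzc xuk
Hunk 4: at line 1 remove [nneox] add [hcr,hzq] -> 13 lines: ssrnv hcr hzq dsoxw bnhaf ebqy kfsk oww uevum kkdw tbu cruzc xuk
Final line count: 13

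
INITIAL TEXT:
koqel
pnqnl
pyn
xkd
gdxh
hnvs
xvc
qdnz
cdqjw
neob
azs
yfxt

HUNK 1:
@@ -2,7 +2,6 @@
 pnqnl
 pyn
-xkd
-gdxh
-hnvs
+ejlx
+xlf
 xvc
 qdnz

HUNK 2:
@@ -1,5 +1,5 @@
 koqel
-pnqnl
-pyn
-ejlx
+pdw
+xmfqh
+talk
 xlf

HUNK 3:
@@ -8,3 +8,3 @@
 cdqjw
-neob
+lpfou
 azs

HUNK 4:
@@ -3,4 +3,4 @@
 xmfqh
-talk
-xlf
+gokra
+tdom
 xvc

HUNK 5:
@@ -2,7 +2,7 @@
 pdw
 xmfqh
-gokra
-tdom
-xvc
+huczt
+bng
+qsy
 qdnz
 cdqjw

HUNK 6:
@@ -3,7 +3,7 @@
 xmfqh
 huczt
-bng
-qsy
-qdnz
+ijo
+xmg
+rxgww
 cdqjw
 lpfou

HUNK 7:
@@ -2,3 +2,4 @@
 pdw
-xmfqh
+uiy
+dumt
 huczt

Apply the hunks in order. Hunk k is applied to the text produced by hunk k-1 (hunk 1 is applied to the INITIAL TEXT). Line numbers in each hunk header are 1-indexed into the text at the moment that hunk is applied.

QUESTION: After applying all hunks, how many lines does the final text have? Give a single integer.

Answer: 12

Derivation:
Hunk 1: at line 2 remove [xkd,gdxh,hnvs] add [ejlx,xlf] -> 11 lines: koqel pnqnl pyn ejlx xlf xvc qdnz cdqjw neob azs yfxt
Hunk 2: at line 1 remove [pnqnl,pyn,ejlx] add [pdw,xmfqh,talk] -> 11 lines: koqel pdw xmfqh talk xlf xvc qdnz cdqjw neob azs yfxt
Hunk 3: at line 8 remove [neob] add [lpfou] -> 11 lines: koqel pdw xmfqh talk xlf xvc qdnz cdqjw lpfou azs yfxt
Hunk 4: at line 3 remove [talk,xlf] add [gokra,tdom] -> 11 lines: koqel pdw xmfqh gokra tdom xvc qdnz cdqjw lpfou azs yfxt
Hunk 5: at line 2 remove [gokra,tdom,xvc] add [huczt,bng,qsy] -> 11 lines: koqel pdw xmfqh huczt bng qsy qdnz cdqjw lpfou azs yfxt
Hunk 6: at line 3 remove [bng,qsy,qdnz] add [ijo,xmg,rxgww] -> 11 lines: koqel pdw xmfqh huczt ijo xmg rxgww cdqjw lpfou azs yfxt
Hunk 7: at line 2 remove [xmfqh] add [uiy,dumt] -> 12 lines: koqel pdw uiy dumt huczt ijo xmg rxgww cdqjw lpfou azs yfxt
Final line count: 12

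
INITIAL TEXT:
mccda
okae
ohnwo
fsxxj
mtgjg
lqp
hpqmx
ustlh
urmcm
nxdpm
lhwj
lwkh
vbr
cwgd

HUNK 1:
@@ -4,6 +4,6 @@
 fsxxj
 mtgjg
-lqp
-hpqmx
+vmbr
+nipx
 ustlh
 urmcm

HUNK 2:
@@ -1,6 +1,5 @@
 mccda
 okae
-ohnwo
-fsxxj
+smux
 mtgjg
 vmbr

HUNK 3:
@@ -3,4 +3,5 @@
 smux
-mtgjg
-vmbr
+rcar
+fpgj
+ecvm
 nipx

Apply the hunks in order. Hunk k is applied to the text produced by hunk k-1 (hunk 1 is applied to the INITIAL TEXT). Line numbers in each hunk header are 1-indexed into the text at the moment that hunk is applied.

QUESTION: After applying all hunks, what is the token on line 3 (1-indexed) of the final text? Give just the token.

Answer: smux

Derivation:
Hunk 1: at line 4 remove [lqp,hpqmx] add [vmbr,nipx] -> 14 lines: mccda okae ohnwo fsxxj mtgjg vmbr nipx ustlh urmcm nxdpm lhwj lwkh vbr cwgd
Hunk 2: at line 1 remove [ohnwo,fsxxj] add [smux] -> 13 lines: mccda okae smux mtgjg vmbr nipx ustlh urmcm nxdpm lhwj lwkh vbr cwgd
Hunk 3: at line 3 remove [mtgjg,vmbr] add [rcar,fpgj,ecvm] -> 14 lines: mccda okae smux rcar fpgj ecvm nipx ustlh urmcm nxdpm lhwj lwkh vbr cwgd
Final line 3: smux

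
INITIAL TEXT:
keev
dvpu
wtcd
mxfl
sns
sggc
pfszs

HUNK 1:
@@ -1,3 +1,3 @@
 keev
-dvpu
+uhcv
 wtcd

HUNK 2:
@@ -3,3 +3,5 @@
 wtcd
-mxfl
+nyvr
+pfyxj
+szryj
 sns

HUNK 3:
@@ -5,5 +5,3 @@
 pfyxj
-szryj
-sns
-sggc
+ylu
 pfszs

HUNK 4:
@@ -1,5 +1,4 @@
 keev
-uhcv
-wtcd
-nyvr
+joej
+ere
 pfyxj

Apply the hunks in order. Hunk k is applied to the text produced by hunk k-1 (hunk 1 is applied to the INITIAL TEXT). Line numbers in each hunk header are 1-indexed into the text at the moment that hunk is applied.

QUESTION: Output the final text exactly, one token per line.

Answer: keev
joej
ere
pfyxj
ylu
pfszs

Derivation:
Hunk 1: at line 1 remove [dvpu] add [uhcv] -> 7 lines: keev uhcv wtcd mxfl sns sggc pfszs
Hunk 2: at line 3 remove [mxfl] add [nyvr,pfyxj,szryj] -> 9 lines: keev uhcv wtcd nyvr pfyxj szryj sns sggc pfszs
Hunk 3: at line 5 remove [szryj,sns,sggc] add [ylu] -> 7 lines: keev uhcv wtcd nyvr pfyxj ylu pfszs
Hunk 4: at line 1 remove [uhcv,wtcd,nyvr] add [joej,ere] -> 6 lines: keev joej ere pfyxj ylu pfszs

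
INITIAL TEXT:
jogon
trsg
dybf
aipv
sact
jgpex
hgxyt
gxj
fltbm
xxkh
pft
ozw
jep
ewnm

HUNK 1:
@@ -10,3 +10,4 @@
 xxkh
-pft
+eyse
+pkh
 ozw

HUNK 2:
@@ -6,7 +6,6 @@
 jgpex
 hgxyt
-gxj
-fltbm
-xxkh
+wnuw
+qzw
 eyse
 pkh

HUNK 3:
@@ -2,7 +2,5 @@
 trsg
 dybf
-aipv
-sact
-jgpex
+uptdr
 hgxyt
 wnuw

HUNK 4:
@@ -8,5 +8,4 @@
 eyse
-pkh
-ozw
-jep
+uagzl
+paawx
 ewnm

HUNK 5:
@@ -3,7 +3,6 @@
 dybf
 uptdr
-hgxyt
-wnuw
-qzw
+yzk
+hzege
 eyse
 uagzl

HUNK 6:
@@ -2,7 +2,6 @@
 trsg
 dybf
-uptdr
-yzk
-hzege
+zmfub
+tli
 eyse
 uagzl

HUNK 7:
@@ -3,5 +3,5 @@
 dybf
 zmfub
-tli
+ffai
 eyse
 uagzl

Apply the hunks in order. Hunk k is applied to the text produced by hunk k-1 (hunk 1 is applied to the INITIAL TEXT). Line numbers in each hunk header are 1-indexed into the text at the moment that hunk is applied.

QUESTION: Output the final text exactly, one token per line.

Answer: jogon
trsg
dybf
zmfub
ffai
eyse
uagzl
paawx
ewnm

Derivation:
Hunk 1: at line 10 remove [pft] add [eyse,pkh] -> 15 lines: jogon trsg dybf aipv sact jgpex hgxyt gxj fltbm xxkh eyse pkh ozw jep ewnm
Hunk 2: at line 6 remove [gxj,fltbm,xxkh] add [wnuw,qzw] -> 14 lines: jogon trsg dybf aipv sact jgpex hgxyt wnuw qzw eyse pkh ozw jep ewnm
Hunk 3: at line 2 remove [aipv,sact,jgpex] add [uptdr] -> 12 lines: jogon trsg dybf uptdr hgxyt wnuw qzw eyse pkh ozw jep ewnm
Hunk 4: at line 8 remove [pkh,ozw,jep] add [uagzl,paawx] -> 11 lines: jogon trsg dybf uptdr hgxyt wnuw qzw eyse uagzl paawx ewnm
Hunk 5: at line 3 remove [hgxyt,wnuw,qzw] add [yzk,hzege] -> 10 lines: jogon trsg dybf uptdr yzk hzege eyse uagzl paawx ewnm
Hunk 6: at line 2 remove [uptdr,yzk,hzege] add [zmfub,tli] -> 9 lines: jogon trsg dybf zmfub tli eyse uagzl paawx ewnm
Hunk 7: at line 3 remove [tli] add [ffai] -> 9 lines: jogon trsg dybf zmfub ffai eyse uagzl paawx ewnm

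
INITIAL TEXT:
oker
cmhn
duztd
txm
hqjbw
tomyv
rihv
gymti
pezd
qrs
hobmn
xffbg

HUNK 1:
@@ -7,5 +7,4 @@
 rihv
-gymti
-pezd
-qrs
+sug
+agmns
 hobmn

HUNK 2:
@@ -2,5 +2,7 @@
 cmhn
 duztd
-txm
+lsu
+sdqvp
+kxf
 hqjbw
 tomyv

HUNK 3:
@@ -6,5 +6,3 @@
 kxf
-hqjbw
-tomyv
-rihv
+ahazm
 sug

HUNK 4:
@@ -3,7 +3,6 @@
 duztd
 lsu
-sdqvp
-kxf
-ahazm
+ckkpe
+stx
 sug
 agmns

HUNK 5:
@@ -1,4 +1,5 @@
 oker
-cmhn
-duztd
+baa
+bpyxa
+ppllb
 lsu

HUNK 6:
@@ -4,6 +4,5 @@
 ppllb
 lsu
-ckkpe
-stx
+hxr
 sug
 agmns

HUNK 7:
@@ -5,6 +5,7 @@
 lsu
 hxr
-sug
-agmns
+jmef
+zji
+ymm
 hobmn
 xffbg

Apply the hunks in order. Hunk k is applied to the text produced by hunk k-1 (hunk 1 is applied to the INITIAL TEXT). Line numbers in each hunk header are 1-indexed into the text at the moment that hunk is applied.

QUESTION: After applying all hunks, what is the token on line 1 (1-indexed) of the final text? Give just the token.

Hunk 1: at line 7 remove [gymti,pezd,qrs] add [sug,agmns] -> 11 lines: oker cmhn duztd txm hqjbw tomyv rihv sug agmns hobmn xffbg
Hunk 2: at line 2 remove [txm] add [lsu,sdqvp,kxf] -> 13 lines: oker cmhn duztd lsu sdqvp kxf hqjbw tomyv rihv sug agmns hobmn xffbg
Hunk 3: at line 6 remove [hqjbw,tomyv,rihv] add [ahazm] -> 11 lines: oker cmhn duztd lsu sdqvp kxf ahazm sug agmns hobmn xffbg
Hunk 4: at line 3 remove [sdqvp,kxf,ahazm] add [ckkpe,stx] -> 10 lines: oker cmhn duztd lsu ckkpe stx sug agmns hobmn xffbg
Hunk 5: at line 1 remove [cmhn,duztd] add [baa,bpyxa,ppllb] -> 11 lines: oker baa bpyxa ppllb lsu ckkpe stx sug agmns hobmn xffbg
Hunk 6: at line 4 remove [ckkpe,stx] add [hxr] -> 10 lines: oker baa bpyxa ppllb lsu hxr sug agmns hobmn xffbg
Hunk 7: at line 5 remove [sug,agmns] add [jmef,zji,ymm] -> 11 lines: oker baa bpyxa ppllb lsu hxr jmef zji ymm hobmn xffbg
Final line 1: oker

Answer: oker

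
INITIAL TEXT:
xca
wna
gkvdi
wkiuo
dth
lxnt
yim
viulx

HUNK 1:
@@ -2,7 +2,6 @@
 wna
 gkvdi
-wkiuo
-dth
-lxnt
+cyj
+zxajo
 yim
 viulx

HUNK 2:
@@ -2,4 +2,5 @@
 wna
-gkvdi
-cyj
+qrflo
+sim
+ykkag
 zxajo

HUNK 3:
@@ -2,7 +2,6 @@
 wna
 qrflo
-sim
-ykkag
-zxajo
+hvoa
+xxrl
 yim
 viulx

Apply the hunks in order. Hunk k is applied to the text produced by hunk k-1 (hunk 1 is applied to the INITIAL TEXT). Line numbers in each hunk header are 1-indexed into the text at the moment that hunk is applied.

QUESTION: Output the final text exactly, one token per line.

Hunk 1: at line 2 remove [wkiuo,dth,lxnt] add [cyj,zxajo] -> 7 lines: xca wna gkvdi cyj zxajo yim viulx
Hunk 2: at line 2 remove [gkvdi,cyj] add [qrflo,sim,ykkag] -> 8 lines: xca wna qrflo sim ykkag zxajo yim viulx
Hunk 3: at line 2 remove [sim,ykkag,zxajo] add [hvoa,xxrl] -> 7 lines: xca wna qrflo hvoa xxrl yim viulx

Answer: xca
wna
qrflo
hvoa
xxrl
yim
viulx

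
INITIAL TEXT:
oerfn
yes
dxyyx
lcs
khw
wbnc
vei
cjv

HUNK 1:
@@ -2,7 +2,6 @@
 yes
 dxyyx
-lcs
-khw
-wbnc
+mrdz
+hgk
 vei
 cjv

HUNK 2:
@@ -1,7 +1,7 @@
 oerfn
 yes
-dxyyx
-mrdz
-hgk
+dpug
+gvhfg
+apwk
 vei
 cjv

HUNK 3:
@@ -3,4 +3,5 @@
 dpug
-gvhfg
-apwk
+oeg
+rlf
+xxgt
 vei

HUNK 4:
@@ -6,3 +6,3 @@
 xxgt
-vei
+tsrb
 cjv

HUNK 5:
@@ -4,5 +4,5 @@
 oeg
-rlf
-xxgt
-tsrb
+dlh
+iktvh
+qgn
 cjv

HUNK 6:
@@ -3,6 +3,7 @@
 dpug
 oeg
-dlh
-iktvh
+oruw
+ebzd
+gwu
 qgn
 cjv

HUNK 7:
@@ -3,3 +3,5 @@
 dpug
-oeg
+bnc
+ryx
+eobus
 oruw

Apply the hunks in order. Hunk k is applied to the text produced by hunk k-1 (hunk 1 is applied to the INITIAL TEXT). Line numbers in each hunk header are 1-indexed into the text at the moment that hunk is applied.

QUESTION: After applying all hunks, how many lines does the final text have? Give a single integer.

Answer: 11

Derivation:
Hunk 1: at line 2 remove [lcs,khw,wbnc] add [mrdz,hgk] -> 7 lines: oerfn yes dxyyx mrdz hgk vei cjv
Hunk 2: at line 1 remove [dxyyx,mrdz,hgk] add [dpug,gvhfg,apwk] -> 7 lines: oerfn yes dpug gvhfg apwk vei cjv
Hunk 3: at line 3 remove [gvhfg,apwk] add [oeg,rlf,xxgt] -> 8 lines: oerfn yes dpug oeg rlf xxgt vei cjv
Hunk 4: at line 6 remove [vei] add [tsrb] -> 8 lines: oerfn yes dpug oeg rlf xxgt tsrb cjv
Hunk 5: at line 4 remove [rlf,xxgt,tsrb] add [dlh,iktvh,qgn] -> 8 lines: oerfn yes dpug oeg dlh iktvh qgn cjv
Hunk 6: at line 3 remove [dlh,iktvh] add [oruw,ebzd,gwu] -> 9 lines: oerfn yes dpug oeg oruw ebzd gwu qgn cjv
Hunk 7: at line 3 remove [oeg] add [bnc,ryx,eobus] -> 11 lines: oerfn yes dpug bnc ryx eobus oruw ebzd gwu qgn cjv
Final line count: 11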